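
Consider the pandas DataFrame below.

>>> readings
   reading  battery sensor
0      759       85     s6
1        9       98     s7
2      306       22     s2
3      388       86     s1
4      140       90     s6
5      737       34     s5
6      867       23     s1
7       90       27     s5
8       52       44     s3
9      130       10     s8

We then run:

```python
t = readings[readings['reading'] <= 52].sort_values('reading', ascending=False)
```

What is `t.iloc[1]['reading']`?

9

filter rows where reading <= 52:
   reading  battery sensor
1        9       98     s7
8       52       44     s3
sort by reading descending:
   reading  battery sensor
8       52       44     s3
1        9       98     s7
Finally, value at position 1, column 'reading' = 9.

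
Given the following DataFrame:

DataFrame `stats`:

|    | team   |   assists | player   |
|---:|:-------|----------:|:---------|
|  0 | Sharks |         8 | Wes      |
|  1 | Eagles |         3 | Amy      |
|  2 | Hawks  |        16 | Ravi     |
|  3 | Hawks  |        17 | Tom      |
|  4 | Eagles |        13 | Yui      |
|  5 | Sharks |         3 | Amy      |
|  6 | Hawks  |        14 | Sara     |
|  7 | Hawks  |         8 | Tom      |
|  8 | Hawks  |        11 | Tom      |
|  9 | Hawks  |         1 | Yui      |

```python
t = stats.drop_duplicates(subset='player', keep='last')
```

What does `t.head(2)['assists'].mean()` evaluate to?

drop duplicate player (keep=last):
     team  assists player
0  Sharks        8    Wes
2   Hawks       16   Ravi
5  Sharks        3    Amy
6   Hawks       14   Sara
8   Hawks       11    Tom
9   Hawks        1    Yui
take first 2 rows:
     team  assists player
0  Sharks        8    Wes
2   Hawks       16   Ravi

12.0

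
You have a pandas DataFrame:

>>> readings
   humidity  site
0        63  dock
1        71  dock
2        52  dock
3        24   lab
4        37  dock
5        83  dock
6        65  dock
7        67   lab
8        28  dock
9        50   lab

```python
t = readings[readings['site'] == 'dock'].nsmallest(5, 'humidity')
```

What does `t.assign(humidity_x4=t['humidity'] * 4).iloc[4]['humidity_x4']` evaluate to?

filter rows where site == 'dock':
   humidity  site
0        63  dock
1        71  dock
2        52  dock
4        37  dock
5        83  dock
6        65  dock
8        28  dock
take 5 rows with smallest humidity:
   humidity  site
8        28  dock
4        37  dock
2        52  dock
0        63  dock
6        65  dock
add column humidity_x4 = t['humidity'] * 4:
   humidity  site  humidity_x4
8        28  dock          112
4        37  dock          148
2        52  dock          208
0        63  dock          252
6        65  dock          260
Hence 260.

260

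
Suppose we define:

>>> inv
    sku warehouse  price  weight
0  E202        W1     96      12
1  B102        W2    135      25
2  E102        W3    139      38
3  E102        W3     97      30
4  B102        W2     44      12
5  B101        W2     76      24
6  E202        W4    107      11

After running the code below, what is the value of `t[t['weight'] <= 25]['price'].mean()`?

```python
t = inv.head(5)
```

take first 5 rows:
    sku warehouse  price  weight
0  E202        W1     96      12
1  B102        W2    135      25
2  E102        W3    139      38
3  E102        W3     97      30
4  B102        W2     44      12
filter rows where weight <= 25:
    sku warehouse  price  weight
0  E202        W1     96      12
1  B102        W2    135      25
4  B102        W2     44      12

91.6666666667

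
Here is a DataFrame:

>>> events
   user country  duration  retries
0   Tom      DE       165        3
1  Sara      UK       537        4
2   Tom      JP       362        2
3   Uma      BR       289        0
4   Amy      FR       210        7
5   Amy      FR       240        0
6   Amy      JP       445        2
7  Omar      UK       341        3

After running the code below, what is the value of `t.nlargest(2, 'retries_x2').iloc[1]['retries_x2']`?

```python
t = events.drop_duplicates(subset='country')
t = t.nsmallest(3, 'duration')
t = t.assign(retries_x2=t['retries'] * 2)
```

drop duplicate country (keep=first):
   user country  duration  retries
0   Tom      DE       165        3
1  Sara      UK       537        4
2   Tom      JP       362        2
3   Uma      BR       289        0
4   Amy      FR       210        7
take 3 rows with smallest duration:
  user country  duration  retries
0  Tom      DE       165        3
4  Amy      FR       210        7
3  Uma      BR       289        0
add column retries_x2 = t['retries'] * 2:
  user country  duration  retries  retries_x2
0  Tom      DE       165        3           6
4  Amy      FR       210        7          14
3  Uma      BR       289        0           0
take 2 rows with largest retries_x2:
  user country  duration  retries  retries_x2
4  Amy      FR       210        7          14
0  Tom      DE       165        3           6
So iloc[1]['retries_x2'] = 6.

6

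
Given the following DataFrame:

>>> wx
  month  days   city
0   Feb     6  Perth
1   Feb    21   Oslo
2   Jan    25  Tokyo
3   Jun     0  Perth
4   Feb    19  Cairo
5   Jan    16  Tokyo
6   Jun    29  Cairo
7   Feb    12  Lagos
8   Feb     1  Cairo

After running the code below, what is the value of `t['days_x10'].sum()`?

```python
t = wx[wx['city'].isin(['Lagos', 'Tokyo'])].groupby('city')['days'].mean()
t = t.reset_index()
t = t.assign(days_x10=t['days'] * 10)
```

325.0

filter rows where city in ['Lagos', 'Tokyo']:
  month  days   city
2   Jan    25  Tokyo
5   Jan    16  Tokyo
7   Feb    12  Lagos
group by city, mean of days:
city
Lagos    12.0
Tokyo    20.5
Name: days, dtype: float64
reset_index():
    city  days
0  Lagos  12.0
1  Tokyo  20.5
add column days_x10 = t['days'] * 10:
    city  days  days_x10
0  Lagos  12.0     120.0
1  Tokyo  20.5     205.0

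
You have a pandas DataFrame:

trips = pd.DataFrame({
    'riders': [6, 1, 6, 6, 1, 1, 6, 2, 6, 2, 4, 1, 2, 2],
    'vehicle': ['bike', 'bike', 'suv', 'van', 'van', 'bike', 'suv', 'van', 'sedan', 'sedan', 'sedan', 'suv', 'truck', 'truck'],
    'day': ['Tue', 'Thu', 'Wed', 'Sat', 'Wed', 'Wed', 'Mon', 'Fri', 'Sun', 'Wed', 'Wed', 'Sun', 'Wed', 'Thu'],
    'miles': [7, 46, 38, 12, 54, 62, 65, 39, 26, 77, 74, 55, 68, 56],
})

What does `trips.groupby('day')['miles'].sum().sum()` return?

group by day, sum of miles:
day
Fri     39
Mon     65
Sat     12
Sun     81
Thu    102
Tue      7
Wed    373
Name: miles, dtype: int64
Finally, sum of the resulting series = 679.

679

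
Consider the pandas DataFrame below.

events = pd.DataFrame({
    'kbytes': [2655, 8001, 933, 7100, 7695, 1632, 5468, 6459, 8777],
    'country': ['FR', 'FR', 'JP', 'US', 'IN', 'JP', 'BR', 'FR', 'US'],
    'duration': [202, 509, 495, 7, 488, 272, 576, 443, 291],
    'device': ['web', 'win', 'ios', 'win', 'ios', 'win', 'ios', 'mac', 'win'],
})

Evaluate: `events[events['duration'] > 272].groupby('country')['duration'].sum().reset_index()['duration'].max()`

filter rows where duration > 272:
   kbytes country  duration device
1    8001      FR       509    win
2     933      JP       495    ios
4    7695      IN       488    ios
6    5468      BR       576    ios
7    6459      FR       443    mac
8    8777      US       291    win
group by country, sum of duration:
country
BR    576
FR    952
IN    488
JP    495
US    291
Name: duration, dtype: int64
reset_index():
  country  duration
0      BR       576
1      FR       952
2      IN       488
3      JP       495
4      US       291

952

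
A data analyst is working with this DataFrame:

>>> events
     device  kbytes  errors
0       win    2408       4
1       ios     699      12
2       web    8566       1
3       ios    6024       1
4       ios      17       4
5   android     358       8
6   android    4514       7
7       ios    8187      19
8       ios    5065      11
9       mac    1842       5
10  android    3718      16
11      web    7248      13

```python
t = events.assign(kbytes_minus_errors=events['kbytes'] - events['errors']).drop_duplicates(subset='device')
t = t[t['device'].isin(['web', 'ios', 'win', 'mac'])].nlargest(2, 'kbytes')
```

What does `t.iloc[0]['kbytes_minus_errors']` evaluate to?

add column kbytes_minus_errors = events['kbytes'] - events['errors']:
     device  kbytes  errors  kbytes_minus_errors
0       win    2408       4                 2404
1       ios     699      12                  687
2       web    8566       1                 8565
3       ios    6024       1                 6023
4       ios      17       4                   13
5   android     358       8                  350
6   android    4514       7                 4507
7       ios    8187      19                 8168
8       ios    5065      11                 5054
9       mac    1842       5                 1837
10  android    3718      16                 3702
11      web    7248      13                 7235
drop duplicate device (keep=first):
    device  kbytes  errors  kbytes_minus_errors
0      win    2408       4                 2404
1      ios     699      12                  687
2      web    8566       1                 8565
5  android     358       8                  350
9      mac    1842       5                 1837
filter rows where device in ['web', 'ios', 'win', 'mac']:
  device  kbytes  errors  kbytes_minus_errors
0    win    2408       4                 2404
1    ios     699      12                  687
2    web    8566       1                 8565
9    mac    1842       5                 1837
take 2 rows with largest kbytes:
  device  kbytes  errors  kbytes_minus_errors
2    web    8566       1                 8565
0    win    2408       4                 2404

8565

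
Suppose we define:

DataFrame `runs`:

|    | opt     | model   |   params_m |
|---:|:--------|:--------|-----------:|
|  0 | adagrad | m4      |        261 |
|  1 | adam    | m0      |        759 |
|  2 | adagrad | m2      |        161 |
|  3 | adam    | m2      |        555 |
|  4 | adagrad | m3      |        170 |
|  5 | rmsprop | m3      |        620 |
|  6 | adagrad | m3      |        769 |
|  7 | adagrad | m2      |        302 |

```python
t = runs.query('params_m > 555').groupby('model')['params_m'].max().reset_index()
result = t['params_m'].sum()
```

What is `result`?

filter rows where params_m > 555:
       opt model  params_m
1     adam    m0       759
5  rmsprop    m3       620
6  adagrad    m3       769
group by model, max of params_m:
model
m0    759
m3    769
Name: params_m, dtype: int64
reset_index():
  model  params_m
0    m0       759
1    m3       769
Taking the sum of column 'params_m' gives 1528.

1528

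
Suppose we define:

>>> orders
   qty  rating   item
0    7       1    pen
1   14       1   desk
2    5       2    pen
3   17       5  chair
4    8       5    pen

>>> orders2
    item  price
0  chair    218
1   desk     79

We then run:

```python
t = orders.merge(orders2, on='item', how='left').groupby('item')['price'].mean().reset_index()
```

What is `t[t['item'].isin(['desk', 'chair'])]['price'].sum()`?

merge on 'item' (how='left') → 5 rows:
   qty  rating   item  price
0    7       1    pen    NaN
1   14       1   desk   79.0
2    5       2    pen    NaN
3   17       5  chair  218.0
4    8       5    pen    NaN
group by item, mean of price:
item
chair    218.0
desk      79.0
pen        NaN
Name: price, dtype: float64
reset_index():
    item  price
0  chair  218.0
1   desk   79.0
2    pen    NaN
filter rows where item in ['desk', 'chair']:
    item  price
0  chair  218.0
1   desk   79.0
Taking the sum of column 'price' gives 297.0.

297.0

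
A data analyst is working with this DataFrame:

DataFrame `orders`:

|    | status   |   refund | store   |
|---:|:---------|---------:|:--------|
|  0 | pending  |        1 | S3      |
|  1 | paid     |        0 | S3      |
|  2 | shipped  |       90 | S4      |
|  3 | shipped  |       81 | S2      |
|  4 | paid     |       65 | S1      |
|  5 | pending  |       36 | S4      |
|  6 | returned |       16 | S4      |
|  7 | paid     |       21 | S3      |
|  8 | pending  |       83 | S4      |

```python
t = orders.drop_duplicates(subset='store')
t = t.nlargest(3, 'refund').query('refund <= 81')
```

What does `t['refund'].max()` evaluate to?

81

drop duplicate store (keep=first):
    status  refund store
0  pending       1    S3
2  shipped      90    S4
3  shipped      81    S2
4     paid      65    S1
take 3 rows with largest refund:
    status  refund store
2  shipped      90    S4
3  shipped      81    S2
4     paid      65    S1
filter rows where refund <= 81:
    status  refund store
3  shipped      81    S2
4     paid      65    S1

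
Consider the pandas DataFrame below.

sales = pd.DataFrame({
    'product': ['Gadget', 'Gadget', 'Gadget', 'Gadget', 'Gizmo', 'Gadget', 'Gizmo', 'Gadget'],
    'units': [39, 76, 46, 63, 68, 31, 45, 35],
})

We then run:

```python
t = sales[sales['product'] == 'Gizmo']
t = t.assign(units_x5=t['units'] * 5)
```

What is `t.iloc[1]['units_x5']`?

225

filter rows where product == 'Gizmo':
  product  units
4   Gizmo     68
6   Gizmo     45
add column units_x5 = t['units'] * 5:
  product  units  units_x5
4   Gizmo     68       340
6   Gizmo     45       225
value at position 1, column 'units_x5' → 225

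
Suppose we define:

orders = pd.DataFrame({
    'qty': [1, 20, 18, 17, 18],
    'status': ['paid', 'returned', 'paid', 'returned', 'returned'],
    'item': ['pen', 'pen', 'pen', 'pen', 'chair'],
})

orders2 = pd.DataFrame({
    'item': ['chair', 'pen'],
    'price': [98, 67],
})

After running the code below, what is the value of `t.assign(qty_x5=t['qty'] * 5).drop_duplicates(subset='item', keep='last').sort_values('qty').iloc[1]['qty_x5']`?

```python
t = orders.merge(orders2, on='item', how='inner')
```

merge on 'item' (how='inner') → 5 rows:
   qty    status   item  price
0    1      paid    pen     67
1   20  returned    pen     67
2   18      paid    pen     67
3   17  returned    pen     67
4   18  returned  chair     98
add column qty_x5 = t['qty'] * 5:
   qty    status   item  price  qty_x5
0    1      paid    pen     67       5
1   20  returned    pen     67     100
2   18      paid    pen     67      90
3   17  returned    pen     67      85
4   18  returned  chair     98      90
drop duplicate item (keep=last):
   qty    status   item  price  qty_x5
3   17  returned    pen     67      85
4   18  returned  chair     98      90
sort by qty:
   qty    status   item  price  qty_x5
3   17  returned    pen     67      85
4   18  returned  chair     98      90

90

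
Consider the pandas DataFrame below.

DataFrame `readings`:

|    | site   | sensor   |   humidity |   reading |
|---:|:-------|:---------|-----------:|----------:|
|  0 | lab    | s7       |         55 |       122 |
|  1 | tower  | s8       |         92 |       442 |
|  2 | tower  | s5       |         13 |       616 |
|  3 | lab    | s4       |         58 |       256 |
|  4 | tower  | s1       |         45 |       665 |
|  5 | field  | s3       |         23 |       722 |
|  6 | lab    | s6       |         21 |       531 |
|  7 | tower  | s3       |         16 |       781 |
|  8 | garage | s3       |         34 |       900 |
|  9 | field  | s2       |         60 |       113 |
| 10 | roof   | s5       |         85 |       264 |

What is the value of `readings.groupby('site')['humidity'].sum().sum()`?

group by site, sum of humidity:
site
field      83
garage     34
lab       134
roof       85
tower     166
Name: humidity, dtype: int64
Hence 502.

502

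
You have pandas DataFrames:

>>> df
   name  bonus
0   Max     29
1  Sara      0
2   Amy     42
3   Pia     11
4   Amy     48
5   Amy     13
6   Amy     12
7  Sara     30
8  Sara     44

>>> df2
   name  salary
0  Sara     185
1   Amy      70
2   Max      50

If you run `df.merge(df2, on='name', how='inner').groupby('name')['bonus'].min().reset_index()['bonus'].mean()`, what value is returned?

13.6666666667

merge on 'name' (how='inner') → 8 rows:
   name  bonus  salary
0   Max     29      50
1  Sara      0     185
2   Amy     42      70
3   Amy     48      70
4   Amy     13      70
5   Amy     12      70
6  Sara     30     185
7  Sara     44     185
group by name, min of bonus:
name
Amy     12
Max     29
Sara     0
Name: bonus, dtype: int64
reset_index():
   name  bonus
0   Amy     12
1   Max     29
2  Sara      0
Hence 13.6666666667.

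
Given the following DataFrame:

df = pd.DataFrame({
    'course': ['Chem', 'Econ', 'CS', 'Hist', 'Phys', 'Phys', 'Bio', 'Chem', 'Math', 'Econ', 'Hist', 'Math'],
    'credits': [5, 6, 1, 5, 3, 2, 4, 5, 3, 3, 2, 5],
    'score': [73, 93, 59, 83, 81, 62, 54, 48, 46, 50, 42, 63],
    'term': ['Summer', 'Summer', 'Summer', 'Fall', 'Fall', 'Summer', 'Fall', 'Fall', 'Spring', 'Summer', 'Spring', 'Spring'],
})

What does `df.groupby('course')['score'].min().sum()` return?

361

group by course, min of score:
course
Bio     54
CS      59
Chem    48
Econ    50
Hist    42
Math    46
Phys    62
Name: score, dtype: int64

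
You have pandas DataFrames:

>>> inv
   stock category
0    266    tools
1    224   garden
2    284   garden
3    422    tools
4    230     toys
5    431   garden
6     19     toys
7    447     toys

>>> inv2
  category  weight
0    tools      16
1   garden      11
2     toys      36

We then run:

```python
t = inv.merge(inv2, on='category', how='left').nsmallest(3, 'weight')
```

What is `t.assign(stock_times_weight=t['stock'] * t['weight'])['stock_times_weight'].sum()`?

merge on 'category' (how='left') → 8 rows:
   stock category  weight
0    266    tools      16
1    224   garden      11
2    284   garden      11
3    422    tools      16
4    230     toys      36
5    431   garden      11
6     19     toys      36
7    447     toys      36
take 3 rows with smallest weight:
   stock category  weight
1    224   garden      11
2    284   garden      11
5    431   garden      11
add column stock_times_weight = t['stock'] * t['weight']:
   stock category  weight  stock_times_weight
1    224   garden      11                2464
2    284   garden      11                3124
5    431   garden      11                4741
Taking the sum of column 'stock_times_weight' gives 10329.

10329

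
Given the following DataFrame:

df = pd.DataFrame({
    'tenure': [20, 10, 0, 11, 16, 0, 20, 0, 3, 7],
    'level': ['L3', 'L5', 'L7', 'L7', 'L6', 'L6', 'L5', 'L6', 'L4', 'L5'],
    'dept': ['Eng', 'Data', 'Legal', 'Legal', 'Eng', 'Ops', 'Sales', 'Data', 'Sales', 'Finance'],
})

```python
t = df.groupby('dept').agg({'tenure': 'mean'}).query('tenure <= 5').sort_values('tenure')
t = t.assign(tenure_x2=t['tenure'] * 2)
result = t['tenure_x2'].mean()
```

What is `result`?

group by dept, mean of tenure:
         tenure
dept           
Data        5.0
Eng        18.0
Finance     7.0
Legal       5.5
Ops         0.0
Sales      11.5
filter rows where tenure <= 5:
      tenure
dept        
Data     5.0
Ops      0.0
sort by tenure:
      tenure
dept        
Ops      0.0
Data     5.0
add column tenure_x2 = t['tenure'] * 2:
      tenure  tenure_x2
dept                   
Ops      0.0        0.0
Data     5.0       10.0

5.0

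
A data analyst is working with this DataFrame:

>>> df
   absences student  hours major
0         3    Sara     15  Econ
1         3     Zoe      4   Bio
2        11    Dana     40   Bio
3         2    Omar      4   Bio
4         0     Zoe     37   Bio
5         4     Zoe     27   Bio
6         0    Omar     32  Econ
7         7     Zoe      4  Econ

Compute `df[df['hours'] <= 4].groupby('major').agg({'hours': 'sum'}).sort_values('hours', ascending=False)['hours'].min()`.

filter rows where hours <= 4:
   absences student  hours major
1         3     Zoe      4   Bio
3         2    Omar      4   Bio
7         7     Zoe      4  Econ
group by major, sum of hours:
       hours
major       
Bio        8
Econ       4
sort by hours descending:
       hours
major       
Bio        8
Econ       4

4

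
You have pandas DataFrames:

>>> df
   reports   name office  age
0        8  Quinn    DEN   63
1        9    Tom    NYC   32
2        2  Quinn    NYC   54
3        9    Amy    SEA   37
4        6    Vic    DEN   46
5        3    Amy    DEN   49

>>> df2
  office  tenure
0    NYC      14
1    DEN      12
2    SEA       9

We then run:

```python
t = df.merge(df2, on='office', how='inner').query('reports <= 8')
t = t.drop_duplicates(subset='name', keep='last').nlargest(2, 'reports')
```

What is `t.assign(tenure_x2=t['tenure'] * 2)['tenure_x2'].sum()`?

merge on 'office' (how='inner') → 6 rows:
   reports   name office  age  tenure
0        8  Quinn    DEN   63      12
1        9    Tom    NYC   32      14
2        2  Quinn    NYC   54      14
3        9    Amy    SEA   37       9
4        6    Vic    DEN   46      12
5        3    Amy    DEN   49      12
filter rows where reports <= 8:
   reports   name office  age  tenure
0        8  Quinn    DEN   63      12
2        2  Quinn    NYC   54      14
4        6    Vic    DEN   46      12
5        3    Amy    DEN   49      12
drop duplicate name (keep=last):
   reports   name office  age  tenure
2        2  Quinn    NYC   54      14
4        6    Vic    DEN   46      12
5        3    Amy    DEN   49      12
take 2 rows with largest reports:
   reports name office  age  tenure
4        6  Vic    DEN   46      12
5        3  Amy    DEN   49      12
add column tenure_x2 = t['tenure'] * 2:
   reports name office  age  tenure  tenure_x2
4        6  Vic    DEN   46      12         24
5        3  Amy    DEN   49      12         24
Then the sum of column 'tenure_x2': 48

48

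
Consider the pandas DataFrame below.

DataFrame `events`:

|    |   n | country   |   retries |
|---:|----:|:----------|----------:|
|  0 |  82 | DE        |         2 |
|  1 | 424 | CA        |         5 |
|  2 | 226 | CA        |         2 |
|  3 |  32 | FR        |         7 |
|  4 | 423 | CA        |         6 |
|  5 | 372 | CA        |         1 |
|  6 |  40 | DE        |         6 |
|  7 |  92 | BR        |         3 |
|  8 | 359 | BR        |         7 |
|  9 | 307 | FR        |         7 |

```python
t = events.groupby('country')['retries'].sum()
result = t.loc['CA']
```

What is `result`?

14

group by country, sum of retries:
country
BR    10
CA    14
DE     8
FR    14
Name: retries, dtype: int64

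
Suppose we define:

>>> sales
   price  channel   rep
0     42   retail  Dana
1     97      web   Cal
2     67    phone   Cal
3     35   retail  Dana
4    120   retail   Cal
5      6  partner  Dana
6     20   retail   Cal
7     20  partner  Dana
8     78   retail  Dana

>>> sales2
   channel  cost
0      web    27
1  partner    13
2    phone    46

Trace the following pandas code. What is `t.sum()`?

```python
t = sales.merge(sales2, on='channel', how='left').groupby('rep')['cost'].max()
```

merge on 'channel' (how='left') → 9 rows:
   price  channel   rep  cost
0     42   retail  Dana   NaN
1     97      web   Cal  27.0
2     67    phone   Cal  46.0
3     35   retail  Dana   NaN
4    120   retail   Cal   NaN
5      6  partner  Dana  13.0
6     20   retail   Cal   NaN
7     20  partner  Dana  13.0
8     78   retail  Dana   NaN
group by rep, max of cost:
rep
Cal     46.0
Dana    13.0
Name: cost, dtype: float64

59.0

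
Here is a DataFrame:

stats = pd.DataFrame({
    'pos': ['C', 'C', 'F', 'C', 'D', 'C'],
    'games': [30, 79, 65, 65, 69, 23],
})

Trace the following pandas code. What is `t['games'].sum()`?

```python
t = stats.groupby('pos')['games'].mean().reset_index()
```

183.25

group by pos, mean of games:
pos
C    49.25
D    69.00
F    65.00
Name: games, dtype: float64
reset_index():
  pos  games
0   C  49.25
1   D  69.00
2   F  65.00
So sum() = 183.25.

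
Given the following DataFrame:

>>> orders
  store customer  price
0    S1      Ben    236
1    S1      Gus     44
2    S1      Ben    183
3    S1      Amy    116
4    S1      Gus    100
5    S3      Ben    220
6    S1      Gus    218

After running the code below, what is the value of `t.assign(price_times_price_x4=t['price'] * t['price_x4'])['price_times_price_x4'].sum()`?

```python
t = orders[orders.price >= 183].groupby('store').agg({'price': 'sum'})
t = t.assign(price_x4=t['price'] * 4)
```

filter rows where price >= 183:
  store customer  price
0    S1      Ben    236
2    S1      Ben    183
5    S3      Ben    220
6    S1      Gus    218
group by store, sum of price:
       price
store       
S1       637
S3       220
add column price_x4 = t['price'] * 4:
       price  price_x4
store                 
S1       637      2548
S3       220       880
add column price_times_price_x4 = t['price'] * t['price_x4']:
       price  price_x4  price_times_price_x4
store                                       
S1       637      2548               1623076
S3       220       880                193600
sum of column 'price_times_price_x4' → 1816676

1816676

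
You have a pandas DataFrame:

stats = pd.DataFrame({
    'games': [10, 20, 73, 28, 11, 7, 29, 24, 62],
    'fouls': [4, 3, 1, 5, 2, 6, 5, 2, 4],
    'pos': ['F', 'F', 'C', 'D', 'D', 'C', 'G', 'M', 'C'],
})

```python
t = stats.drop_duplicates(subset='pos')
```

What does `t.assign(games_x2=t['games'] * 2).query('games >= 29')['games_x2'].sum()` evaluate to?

204

drop duplicate pos (keep=first):
   games  fouls pos
0     10      4   F
2     73      1   C
3     28      5   D
6     29      5   G
7     24      2   M
add column games_x2 = t['games'] * 2:
   games  fouls pos  games_x2
0     10      4   F        20
2     73      1   C       146
3     28      5   D        56
6     29      5   G        58
7     24      2   M        48
filter rows where games >= 29:
   games  fouls pos  games_x2
2     73      1   C       146
6     29      5   G        58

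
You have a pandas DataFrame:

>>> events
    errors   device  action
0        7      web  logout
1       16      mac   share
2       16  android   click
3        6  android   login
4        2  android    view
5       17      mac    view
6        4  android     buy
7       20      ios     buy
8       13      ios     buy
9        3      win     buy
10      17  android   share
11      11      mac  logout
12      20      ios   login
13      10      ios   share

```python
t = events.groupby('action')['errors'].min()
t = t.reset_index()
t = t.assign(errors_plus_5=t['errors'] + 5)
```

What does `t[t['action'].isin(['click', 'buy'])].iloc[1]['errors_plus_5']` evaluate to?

group by action, min of errors:
action
buy        3
click     16
login      6
logout     7
share     10
view       2
Name: errors, dtype: int64
reset_index():
   action  errors
0     buy       3
1   click      16
2   login       6
3  logout       7
4   share      10
5    view       2
add column errors_plus_5 = t['errors'] + 5:
   action  errors  errors_plus_5
0     buy       3              8
1   click      16             21
2   login       6             11
3  logout       7             12
4   share      10             15
5    view       2              7
filter rows where action in ['click', 'buy']:
  action  errors  errors_plus_5
0    buy       3              8
1  click      16             21
Hence 21.

21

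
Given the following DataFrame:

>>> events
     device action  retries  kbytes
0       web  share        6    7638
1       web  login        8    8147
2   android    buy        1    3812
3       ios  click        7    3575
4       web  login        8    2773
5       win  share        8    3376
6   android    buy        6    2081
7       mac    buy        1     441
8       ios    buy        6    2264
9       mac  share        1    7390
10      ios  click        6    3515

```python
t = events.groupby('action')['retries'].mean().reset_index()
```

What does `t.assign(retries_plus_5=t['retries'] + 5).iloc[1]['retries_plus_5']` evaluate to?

group by action, mean of retries:
action
buy      3.5
click    6.5
login    8.0
share    5.0
Name: retries, dtype: float64
reset_index():
  action  retries
0    buy      3.5
1  click      6.5
2  login      8.0
3  share      5.0
add column retries_plus_5 = t['retries'] + 5:
  action  retries  retries_plus_5
0    buy      3.5             8.5
1  click      6.5            11.5
2  login      8.0            13.0
3  share      5.0            10.0
So iloc[1]['retries_plus_5'] = 11.5.

11.5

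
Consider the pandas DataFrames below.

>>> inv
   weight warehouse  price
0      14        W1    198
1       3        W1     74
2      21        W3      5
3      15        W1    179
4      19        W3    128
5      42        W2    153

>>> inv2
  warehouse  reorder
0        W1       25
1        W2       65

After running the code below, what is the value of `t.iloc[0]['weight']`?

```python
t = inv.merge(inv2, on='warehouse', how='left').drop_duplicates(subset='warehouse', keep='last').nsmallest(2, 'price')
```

19

merge on 'warehouse' (how='left') → 6 rows:
   weight warehouse  price  reorder
0      14        W1    198     25.0
1       3        W1     74     25.0
2      21        W3      5      NaN
3      15        W1    179     25.0
4      19        W3    128      NaN
5      42        W2    153     65.0
drop duplicate warehouse (keep=last):
   weight warehouse  price  reorder
3      15        W1    179     25.0
4      19        W3    128      NaN
5      42        W2    153     65.0
take 2 rows with smallest price:
   weight warehouse  price  reorder
4      19        W3    128      NaN
5      42        W2    153     65.0
Taking the value at position 0, column 'weight' gives 19.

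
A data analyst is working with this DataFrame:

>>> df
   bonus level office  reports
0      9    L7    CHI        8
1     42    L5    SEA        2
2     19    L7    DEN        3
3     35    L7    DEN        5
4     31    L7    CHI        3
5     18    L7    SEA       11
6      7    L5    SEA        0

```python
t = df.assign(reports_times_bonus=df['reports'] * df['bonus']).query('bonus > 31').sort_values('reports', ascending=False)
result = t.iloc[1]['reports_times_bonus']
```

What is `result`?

add column reports_times_bonus = df['reports'] * df['bonus']:
   bonus level office  reports  reports_times_bonus
0      9    L7    CHI        8                   72
1     42    L5    SEA        2                   84
2     19    L7    DEN        3                   57
3     35    L7    DEN        5                  175
4     31    L7    CHI        3                   93
5     18    L7    SEA       11                  198
6      7    L5    SEA        0                    0
filter rows where bonus > 31:
   bonus level office  reports  reports_times_bonus
1     42    L5    SEA        2                   84
3     35    L7    DEN        5                  175
sort by reports descending:
   bonus level office  reports  reports_times_bonus
3     35    L7    DEN        5                  175
1     42    L5    SEA        2                   84
Taking the value at position 1, column 'reports_times_bonus' gives 84.

84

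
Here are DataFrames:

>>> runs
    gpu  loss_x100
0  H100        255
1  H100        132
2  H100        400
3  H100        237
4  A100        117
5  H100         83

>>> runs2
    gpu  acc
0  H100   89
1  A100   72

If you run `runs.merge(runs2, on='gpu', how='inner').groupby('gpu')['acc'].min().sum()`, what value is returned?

161

merge on 'gpu' (how='inner') → 6 rows:
    gpu  loss_x100  acc
0  H100        255   89
1  H100        132   89
2  H100        400   89
3  H100        237   89
4  A100        117   72
5  H100         83   89
group by gpu, min of acc:
gpu
A100    72
H100    89
Name: acc, dtype: int64
Reading off the sum of the resulting series, we get 161.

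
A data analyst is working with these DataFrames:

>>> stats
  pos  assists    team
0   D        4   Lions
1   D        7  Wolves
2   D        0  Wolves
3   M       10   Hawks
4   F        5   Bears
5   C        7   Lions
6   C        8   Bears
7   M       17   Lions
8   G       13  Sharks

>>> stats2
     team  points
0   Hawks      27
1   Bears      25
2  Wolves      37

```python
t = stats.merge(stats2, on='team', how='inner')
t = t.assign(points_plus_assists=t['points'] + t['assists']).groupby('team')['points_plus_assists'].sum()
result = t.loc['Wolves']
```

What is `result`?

merge on 'team' (how='inner') → 5 rows:
  pos  assists    team  points
0   D        7  Wolves      37
1   D        0  Wolves      37
2   M       10   Hawks      27
3   F        5   Bears      25
4   C        8   Bears      25
add column points_plus_assists = t['points'] + t['assists']:
  pos  assists    team  points  points_plus_assists
0   D        7  Wolves      37                   44
1   D        0  Wolves      37                   37
2   M       10   Hawks      27                   37
3   F        5   Bears      25                   30
4   C        8   Bears      25                   33
group by team, sum of points_plus_assists:
team
Bears     63
Hawks     37
Wolves    81
Name: points_plus_assists, dtype: int64
Finally, value at index 'Wolves' = 81.

81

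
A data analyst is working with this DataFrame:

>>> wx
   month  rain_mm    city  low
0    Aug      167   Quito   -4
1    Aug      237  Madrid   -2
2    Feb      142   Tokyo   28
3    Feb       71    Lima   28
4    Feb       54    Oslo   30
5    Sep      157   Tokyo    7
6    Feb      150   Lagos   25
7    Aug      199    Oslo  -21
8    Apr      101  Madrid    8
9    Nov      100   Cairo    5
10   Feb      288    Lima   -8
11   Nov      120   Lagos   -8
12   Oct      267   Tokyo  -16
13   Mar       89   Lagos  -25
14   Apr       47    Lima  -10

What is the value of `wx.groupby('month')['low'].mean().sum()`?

group by month, mean of low:
month
Apr    -1.0
Aug    -9.0
Feb    20.6
Mar   -25.0
Nov    -1.5
Oct   -16.0
Sep     7.0
Name: low, dtype: float64

-24.9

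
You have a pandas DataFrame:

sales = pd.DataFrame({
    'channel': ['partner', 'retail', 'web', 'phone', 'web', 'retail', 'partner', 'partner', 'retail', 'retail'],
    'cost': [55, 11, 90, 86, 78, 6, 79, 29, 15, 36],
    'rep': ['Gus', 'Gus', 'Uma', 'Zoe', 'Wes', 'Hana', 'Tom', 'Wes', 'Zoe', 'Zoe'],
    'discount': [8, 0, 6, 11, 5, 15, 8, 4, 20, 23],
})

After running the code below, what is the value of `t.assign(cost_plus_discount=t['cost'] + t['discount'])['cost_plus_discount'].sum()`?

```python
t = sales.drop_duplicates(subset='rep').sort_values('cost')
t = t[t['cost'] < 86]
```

254

drop duplicate rep (keep=first):
   channel  cost   rep  discount
0  partner    55   Gus         8
2      web    90   Uma         6
3    phone    86   Zoe        11
4      web    78   Wes         5
5   retail     6  Hana        15
6  partner    79   Tom         8
sort by cost:
   channel  cost   rep  discount
5   retail     6  Hana        15
0  partner    55   Gus         8
4      web    78   Wes         5
6  partner    79   Tom         8
3    phone    86   Zoe        11
2      web    90   Uma         6
filter rows where cost < 86:
   channel  cost   rep  discount
5   retail     6  Hana        15
0  partner    55   Gus         8
4      web    78   Wes         5
6  partner    79   Tom         8
add column cost_plus_discount = t['cost'] + t['discount']:
   channel  cost   rep  discount  cost_plus_discount
5   retail     6  Hana        15                  21
0  partner    55   Gus         8                  63
4      web    78   Wes         5                  83
6  partner    79   Tom         8                  87
Reading off the sum of column 'cost_plus_discount', we get 254.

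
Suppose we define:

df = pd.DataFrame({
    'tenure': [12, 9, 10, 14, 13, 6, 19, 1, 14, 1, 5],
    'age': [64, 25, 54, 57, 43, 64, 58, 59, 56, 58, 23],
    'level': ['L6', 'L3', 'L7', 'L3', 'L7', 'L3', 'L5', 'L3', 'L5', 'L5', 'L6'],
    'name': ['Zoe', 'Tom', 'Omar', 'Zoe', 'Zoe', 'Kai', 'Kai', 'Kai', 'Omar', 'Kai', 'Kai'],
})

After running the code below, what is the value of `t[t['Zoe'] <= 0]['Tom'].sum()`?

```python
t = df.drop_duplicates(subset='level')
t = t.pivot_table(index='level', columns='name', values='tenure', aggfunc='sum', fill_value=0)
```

drop duplicate level (keep=first):
   tenure  age level  name
0      12   64    L6   Zoe
1       9   25    L3   Tom
2      10   54    L7  Omar
6      19   58    L5   Kai
pivot: rows=level, cols=name, sum(tenure):
name   Kai  Omar  Tom  Zoe
level                     
L3       0     0    9    0
L5      19     0    0    0
L6       0     0    0   12
L7       0    10    0    0
filter rows where Zoe <= 0:
name   Kai  Omar  Tom  Zoe
level                     
L3       0     0    9    0
L5      19     0    0    0
L7       0    10    0    0
The sum of column 'Tom' is 9.

9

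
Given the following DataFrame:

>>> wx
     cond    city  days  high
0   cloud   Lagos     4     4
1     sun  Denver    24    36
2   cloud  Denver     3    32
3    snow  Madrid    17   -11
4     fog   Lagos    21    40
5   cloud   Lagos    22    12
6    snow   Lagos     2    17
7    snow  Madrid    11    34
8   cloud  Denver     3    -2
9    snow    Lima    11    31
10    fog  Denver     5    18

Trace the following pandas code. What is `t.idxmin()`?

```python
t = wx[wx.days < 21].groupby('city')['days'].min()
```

Lagos

filter rows where days < 21:
     cond    city  days  high
0   cloud   Lagos     4     4
2   cloud  Denver     3    32
3    snow  Madrid    17   -11
6    snow   Lagos     2    17
7    snow  Madrid    11    34
8   cloud  Denver     3    -2
9    snow    Lima    11    31
10    fog  Denver     5    18
group by city, min of days:
city
Denver     3
Lagos      2
Lima      11
Madrid    11
Name: days, dtype: int64
Finally, label with the smallest value = Lagos.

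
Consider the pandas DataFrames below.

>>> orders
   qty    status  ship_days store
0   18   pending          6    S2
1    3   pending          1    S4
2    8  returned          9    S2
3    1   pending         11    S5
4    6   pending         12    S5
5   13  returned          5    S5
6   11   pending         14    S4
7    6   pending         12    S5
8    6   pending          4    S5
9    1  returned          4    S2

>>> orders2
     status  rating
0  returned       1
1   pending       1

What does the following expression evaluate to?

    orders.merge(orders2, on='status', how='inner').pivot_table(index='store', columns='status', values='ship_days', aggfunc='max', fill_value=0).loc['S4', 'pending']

merge on 'status' (how='inner') → 10 rows:
   qty    status  ship_days store  rating
0   18   pending          6    S2       1
1    3   pending          1    S4       1
2    8  returned          9    S2       1
3    1   pending         11    S5       1
4    6   pending         12    S5       1
5   13  returned          5    S5       1
6   11   pending         14    S4       1
7    6   pending         12    S5       1
8    6   pending          4    S5       1
9    1  returned          4    S2       1
pivot: rows=store, cols=status, max(ship_days):
status  pending  returned
store                    
S2            6         9
S4           14         0
S5           12         5
So loc['S4', 'pending'] = 14.

14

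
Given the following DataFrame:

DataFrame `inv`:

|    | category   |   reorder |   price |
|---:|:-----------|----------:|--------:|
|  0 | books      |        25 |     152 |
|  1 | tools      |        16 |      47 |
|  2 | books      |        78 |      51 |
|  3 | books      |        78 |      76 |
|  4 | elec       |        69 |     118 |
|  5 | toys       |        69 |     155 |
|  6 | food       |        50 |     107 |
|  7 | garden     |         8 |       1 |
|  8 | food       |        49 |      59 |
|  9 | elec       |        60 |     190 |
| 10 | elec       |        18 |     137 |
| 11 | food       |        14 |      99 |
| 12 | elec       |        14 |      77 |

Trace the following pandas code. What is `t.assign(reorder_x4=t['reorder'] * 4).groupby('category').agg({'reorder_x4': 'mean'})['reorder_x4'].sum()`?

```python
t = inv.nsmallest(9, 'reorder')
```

take 9 rows with smallest reorder:
   category  reorder  price
7    garden        8      1
11     food       14     99
12     elec       14     77
1     tools       16     47
10     elec       18    137
0     books       25    152
8      food       49     59
6      food       50    107
9      elec       60    190
add column reorder_x4 = t['reorder'] * 4:
   category  reorder  price  reorder_x4
7    garden        8      1          32
11     food       14     99          56
12     elec       14     77          56
1     tools       16     47          64
10     elec       18    137          72
0     books       25    152         100
8      food       49     59         196
6      food       50    107         200
9      elec       60    190         240
group by category, mean of reorder_x4:
          reorder_x4
category            
books     100.000000
elec      122.666667
food      150.666667
garden     32.000000
tools      64.000000
Then the sum of column 'reorder_x4': 469.333333333

469.333333333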